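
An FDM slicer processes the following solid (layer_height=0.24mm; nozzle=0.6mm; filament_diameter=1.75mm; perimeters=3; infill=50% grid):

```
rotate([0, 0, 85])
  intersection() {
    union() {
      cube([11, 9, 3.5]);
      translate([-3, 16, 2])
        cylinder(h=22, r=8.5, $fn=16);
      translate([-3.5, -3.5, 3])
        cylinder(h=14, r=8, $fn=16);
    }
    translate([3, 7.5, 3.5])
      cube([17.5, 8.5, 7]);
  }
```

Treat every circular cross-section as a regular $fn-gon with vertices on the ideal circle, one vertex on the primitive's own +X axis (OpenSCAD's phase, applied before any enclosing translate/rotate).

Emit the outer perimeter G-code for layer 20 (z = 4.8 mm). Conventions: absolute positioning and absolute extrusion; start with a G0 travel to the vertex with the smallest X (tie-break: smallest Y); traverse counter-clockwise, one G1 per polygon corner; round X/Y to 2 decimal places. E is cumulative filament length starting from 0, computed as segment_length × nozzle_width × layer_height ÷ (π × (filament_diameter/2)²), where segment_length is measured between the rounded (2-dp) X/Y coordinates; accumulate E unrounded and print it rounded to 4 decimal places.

At z = 4.8 mm: the cube is not intersected at this z (z outside [0, 3.5]); the cylinder at (-3, 16): section is a regular 16-gon, circumradius r=8.5; the cylinder at (-3.5, -3.5): section is a regular 16-gon, circumradius r=8; Merging all regions: the 2 present regions are separate (no shared area or edge), so areas and boundary lengths simply add and each stays a separate island — 2 connected regions; the cube at (3, 7.5) (footprint 17.5×8.5) is included at this height; Taking the intersection: the 17.5×8.5 cube at (3, 7.5) partially overlaps the result so far; clipping to the common part keeps 9.65 mm² — 1 connected region; (whole slice rotated 85° about Z — lengths, areas and connectivity unchanged). The outline is a single polygon with 5 vertices. Extrusion per mm of travel: 0.6 × 0.24 / (π × 0.875²) = 0.059868. Accumulating E over each segment gives final E = 0.9081.

G0 X-15.68 Y4.38 Z4.80
G1 X-9.68 Y3.86 E0.3606
G1 X-9.69 Y3.87 E0.3614
G1 X-12.28 Y5.95 E0.5603
G1 X-15.46 Y6.87 E0.7585
G1 X-15.68 Y4.38 E0.9081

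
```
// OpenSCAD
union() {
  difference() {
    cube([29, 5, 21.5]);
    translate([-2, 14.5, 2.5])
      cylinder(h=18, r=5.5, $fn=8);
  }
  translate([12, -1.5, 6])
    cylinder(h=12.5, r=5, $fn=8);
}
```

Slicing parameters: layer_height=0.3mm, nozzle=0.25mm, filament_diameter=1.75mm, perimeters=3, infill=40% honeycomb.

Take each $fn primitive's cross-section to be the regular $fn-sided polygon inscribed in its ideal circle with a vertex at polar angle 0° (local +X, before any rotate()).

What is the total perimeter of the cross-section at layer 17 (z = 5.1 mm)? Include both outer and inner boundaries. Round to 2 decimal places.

At z = 5.1 mm: the cube (footprint 29×5) is included at this height (perimeter 68.00 mm); the cylinder at (-2, 14.5): section is a regular 8-gon, circumradius r=5.5 (perimeter = 2·8·5.500·sin(180°/8) = 33.68 mm); Subtracting the remaining from the first: starting from the 29×5 cube, the r=5.5 cylinder at (-2, 14.5) misses the remaining region (no effect) — boundary = 68.00 mm; the cylinder at (12, -1.5) is absent (z outside [6, 18.5]); Combining (union): only that combined region is present, so the union is just that shape — boundary = 68.00 mm. Overall, the cross-section is a single solid region. Total boundary length (outer) = 68.00 mm.

68.00 mm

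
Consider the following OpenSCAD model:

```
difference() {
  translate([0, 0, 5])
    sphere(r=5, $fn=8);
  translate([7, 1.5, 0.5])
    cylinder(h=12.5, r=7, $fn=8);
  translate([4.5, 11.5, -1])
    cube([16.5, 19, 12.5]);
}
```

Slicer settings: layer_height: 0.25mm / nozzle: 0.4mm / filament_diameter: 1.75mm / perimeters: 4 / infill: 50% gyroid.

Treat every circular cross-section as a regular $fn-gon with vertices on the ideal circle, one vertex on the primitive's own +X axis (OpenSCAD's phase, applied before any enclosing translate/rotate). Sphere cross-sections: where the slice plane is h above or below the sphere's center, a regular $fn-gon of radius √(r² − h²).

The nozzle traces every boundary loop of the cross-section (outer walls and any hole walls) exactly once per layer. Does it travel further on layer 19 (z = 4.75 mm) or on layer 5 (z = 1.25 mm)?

layer 19 (z = 4.75 mm)

Layer 19 (z = 4.75): the r=5 sphere contributes a regular 8-gon of circumradius √(5²−0.25²) = 4.994 (perimeter = 2·8·4.994·sin(180°/8) = 30.58 mm); the r=7 cylinder at (7, 1.5) gives a regular 8-gon of circumradius 7 (constant along its height) (perimeter = 2·8·7.000·sin(180°/8) = 42.86 mm); the 16.5×19 cube at (4.5, 11.5) contributes its full rectangle (perimeter 71.00 mm); Taking the first minus the rest: starting from the r=5 sphere, the r=7 cylinder at (7, 1.5) partially overlaps it — only the 25.45 mm² overlap (of its 138.59 mm²) is removed, clipping the outline; the 16.5×19 cube at (4.5, 11.5) misses the remaining region (no effect) — boundary = 29.25 mm. So its perimeter = 29.25 mm. Layer 5 (z = 1.25): the r=5 sphere contributes a regular 8-gon of circumradius √(5²−3.75²) = 3.307 (perimeter = 2·8·3.307·sin(180°/8) = 20.25 mm); the r=7 cylinder at (7, 1.5) contributes a regular 8-gon of circumradius 7 (perimeter = 2·8·7.000·sin(180°/8) = 42.86 mm); the cube at (4.5, 11.5) is present — its section is the full 16.5×19 rectangle (perimeter 71.00 mm); After the difference (first − rest): starting from the r=5 sphere, the r=7 cylinder at (7, 1.5) partially overlaps it — only the 10.81 mm² overlap (of its 138.59 mm²) is removed, clipping the outline; the 16.5×19 cube at (4.5, 11.5) misses the remaining region (no effect) — boundary = 18.77 mm. So its perimeter = 18.77 mm. Layer 19 is larger (29.25 vs 18.77 mm).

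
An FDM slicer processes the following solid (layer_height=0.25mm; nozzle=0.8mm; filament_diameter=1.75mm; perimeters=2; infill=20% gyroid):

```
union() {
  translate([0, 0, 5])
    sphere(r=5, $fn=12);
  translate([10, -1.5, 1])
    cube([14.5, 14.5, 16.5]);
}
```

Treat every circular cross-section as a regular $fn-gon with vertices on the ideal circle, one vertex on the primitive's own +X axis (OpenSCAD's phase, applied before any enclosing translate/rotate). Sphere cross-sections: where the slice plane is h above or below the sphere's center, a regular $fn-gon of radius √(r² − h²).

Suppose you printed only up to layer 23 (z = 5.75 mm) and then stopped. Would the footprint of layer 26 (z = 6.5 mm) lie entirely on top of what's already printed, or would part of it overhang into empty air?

Compare the two slices. At z = 5.75: the sphere: section is a regular 12-gon, circumradius = √(r²−h²) = √(5²−0.75²) = 4.943 (area = (12/2)·4.943²·sin(360°/12) = 73.31 mm²); the 14.5×14.5 cube at (10, -1.5) contributes its full rectangle (area 210.25 mm²); Taking the union: the 2 present regions are separate (no shared area or edge), so areas and boundary lengths simply add and each stays a separate island — area = 283.56 mm². At z = 6.5: the r=5 sphere slices to a regular 12-gon of circumradius 4.770 (√(r²−h²) with h=1.5 from center) (area = (12/2)·4.770²·sin(360°/12) = 68.25 mm²); the 14.5×14.5 cube at (10, -1.5) contributes its full rectangle (area 210.25 mm²); Combining (union): the 2 present regions are separate (no shared area or edge), so areas and boundary lengths simply add and each stays a separate island — area = 278.50 mm². Checking containment: the cross-section at z = 6.5 is a subset of the cross-section at z = 5.75.

entirely on top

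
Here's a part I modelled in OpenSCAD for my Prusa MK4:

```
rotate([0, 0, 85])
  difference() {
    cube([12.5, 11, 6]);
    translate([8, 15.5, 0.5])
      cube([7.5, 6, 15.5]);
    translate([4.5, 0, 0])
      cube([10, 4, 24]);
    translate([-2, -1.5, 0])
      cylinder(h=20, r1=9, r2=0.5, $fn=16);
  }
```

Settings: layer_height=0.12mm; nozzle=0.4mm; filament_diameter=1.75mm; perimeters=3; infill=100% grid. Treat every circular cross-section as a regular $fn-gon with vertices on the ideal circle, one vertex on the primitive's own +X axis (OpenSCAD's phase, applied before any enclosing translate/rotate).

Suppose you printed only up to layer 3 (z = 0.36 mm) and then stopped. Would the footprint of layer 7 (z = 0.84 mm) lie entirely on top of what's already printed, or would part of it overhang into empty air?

Compare the two slices. At z = 0.36: the cube (footprint 12.5×11) is included at this height (area 137.50 mm²); the cube at (8, 15.5) does not reach this height (z outside [0.5, 16]); the cube at (4.5, 0) (footprint 10×4) is included at this height (area 40.00 mm²); the cone at (-2, -1.5) contributes a regular 16-gon of circumradius 8.847 (interpolated between r1=9 and r2=0.5 at t=0.018) (area = (16/2)·8.847²·sin(360°/16) = 239.62 mm²); Subtracting the remaining from the first: starting from the 12.5×11 cube (137.50 mm²), the 10×4 cube at (4.5, 0) partially overlaps it — only the 32.00 mm² overlap (of its 40.00 mm²) is removed, clipping the outline; the cone at (-2, -1.5) partially overlaps it — only the 27.01 mm² overlap (of its 239.62 mm²) is removed, clipping the outline — area = 78.49 mm²; (whole slice rotated 85° about Z — lengths, areas and connectivity unchanged). At z = 0.84: the cube is present — its section is the full 12.5×11 rectangle (area 137.50 mm²); the 7.5×6 cube at (8, 15.5) contributes its full rectangle (area 45.00 mm²); the 10×4 cube at (4.5, 0) contributes its full rectangle (area 40.00 mm²); the cone at (-2, -1.5) (r1=9→r2=0.5) has section circumradius 8.643 here — a regular 16-gon (area = (16/2)·8.643²·sin(360°/16) = 228.70 mm²); Subtracting the remaining from the first: starting from the 12.5×11 cube (137.50 mm²), the 7.5×6 cube at (8, 15.5) misses the remaining region (no effect); the 10×4 cube at (4.5, 0) partially overlaps it — only the 32.00 mm² overlap (of its 40.00 mm²) is removed, clipping the outline; the cone at (-2, -1.5) partially overlaps it — only the 25.89 mm² overlap (of its 228.70 mm²) is removed, clipping the outline — area = 79.61 mm²; (whole slice rotated 85° about Z — lengths, areas and connectivity unchanged). Checking containment: at z = 0.84 the cross-section extends beyond the z = 0.36 cross-section by about 1.12 mm².

part overhangs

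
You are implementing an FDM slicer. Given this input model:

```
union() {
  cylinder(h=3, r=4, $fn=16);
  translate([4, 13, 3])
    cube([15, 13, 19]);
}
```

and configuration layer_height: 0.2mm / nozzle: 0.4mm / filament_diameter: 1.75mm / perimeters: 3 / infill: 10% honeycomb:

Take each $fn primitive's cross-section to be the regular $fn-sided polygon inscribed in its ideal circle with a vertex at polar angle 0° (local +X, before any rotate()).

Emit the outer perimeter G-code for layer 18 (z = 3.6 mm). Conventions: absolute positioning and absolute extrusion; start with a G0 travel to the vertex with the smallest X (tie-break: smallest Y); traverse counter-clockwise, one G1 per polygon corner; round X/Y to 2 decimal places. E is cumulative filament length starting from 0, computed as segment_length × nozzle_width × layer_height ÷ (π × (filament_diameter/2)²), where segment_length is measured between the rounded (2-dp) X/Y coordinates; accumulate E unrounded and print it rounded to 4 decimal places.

G0 X4.00 Y13.00 Z3.60
G1 X19.00 Y13.00 E0.4989
G1 X19.00 Y26.00 E0.9313
G1 X4.00 Y26.00 E1.4302
G1 X4.00 Y13.00 E1.8626

At z = 3.6 mm: the cylinder is not intersected at this z (z outside [0, 3]); the 15×13 cube at (4, 13) contributes its full rectangle; Taking the union: only the 15×13 cube at (4, 13) is present, so the union is just that shape — 1 connected region. The outline is a single polygon with 4 vertices. Extrusion per mm of travel: 0.4 × 0.2 / (π × 0.875²) = 0.033260. Accumulating E over each segment gives final E = 1.8626.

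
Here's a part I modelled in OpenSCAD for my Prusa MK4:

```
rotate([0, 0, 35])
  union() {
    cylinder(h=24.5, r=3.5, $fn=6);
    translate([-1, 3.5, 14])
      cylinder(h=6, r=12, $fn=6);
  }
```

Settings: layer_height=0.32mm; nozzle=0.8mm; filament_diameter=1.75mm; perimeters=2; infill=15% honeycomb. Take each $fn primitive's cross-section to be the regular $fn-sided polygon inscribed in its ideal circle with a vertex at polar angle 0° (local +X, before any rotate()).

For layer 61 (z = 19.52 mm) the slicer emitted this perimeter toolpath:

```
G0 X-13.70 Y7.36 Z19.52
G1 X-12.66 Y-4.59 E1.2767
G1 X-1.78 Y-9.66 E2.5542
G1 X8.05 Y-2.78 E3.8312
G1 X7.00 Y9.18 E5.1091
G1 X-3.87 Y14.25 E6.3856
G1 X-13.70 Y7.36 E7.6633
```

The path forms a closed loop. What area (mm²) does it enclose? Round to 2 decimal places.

374.14 mm²

Apply the shoelace formula to the sequence of (X, Y) vertices; enclosed area = 374.14 mm².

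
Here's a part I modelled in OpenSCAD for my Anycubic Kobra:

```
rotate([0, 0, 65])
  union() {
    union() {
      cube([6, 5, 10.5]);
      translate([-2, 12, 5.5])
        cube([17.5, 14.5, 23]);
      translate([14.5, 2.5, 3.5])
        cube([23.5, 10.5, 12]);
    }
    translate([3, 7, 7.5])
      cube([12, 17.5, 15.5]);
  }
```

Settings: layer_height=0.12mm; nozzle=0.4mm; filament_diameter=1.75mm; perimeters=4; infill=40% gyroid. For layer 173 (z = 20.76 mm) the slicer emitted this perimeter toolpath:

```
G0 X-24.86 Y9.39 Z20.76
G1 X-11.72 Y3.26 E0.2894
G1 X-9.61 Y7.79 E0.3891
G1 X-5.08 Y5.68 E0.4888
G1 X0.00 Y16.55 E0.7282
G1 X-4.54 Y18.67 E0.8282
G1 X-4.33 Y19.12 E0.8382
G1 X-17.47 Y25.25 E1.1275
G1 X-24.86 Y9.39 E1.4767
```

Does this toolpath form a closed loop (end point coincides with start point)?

Start point (G0): (-24.86, 9.39). End point (last G1): the path returns to the start — closed.

yes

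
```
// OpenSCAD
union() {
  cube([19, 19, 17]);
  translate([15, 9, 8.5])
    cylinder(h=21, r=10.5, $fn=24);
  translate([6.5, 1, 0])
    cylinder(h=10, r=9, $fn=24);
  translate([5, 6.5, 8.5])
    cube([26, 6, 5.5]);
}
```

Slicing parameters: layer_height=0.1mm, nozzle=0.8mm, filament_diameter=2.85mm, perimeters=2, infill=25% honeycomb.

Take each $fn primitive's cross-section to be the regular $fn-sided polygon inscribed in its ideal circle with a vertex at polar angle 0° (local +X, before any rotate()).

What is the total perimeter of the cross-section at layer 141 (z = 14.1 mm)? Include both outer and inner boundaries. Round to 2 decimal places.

At z = 14.1 mm: the cube is present — its section is the full 19×19 rectangle (perimeter 76.00 mm); the r=10.5 cylinder at (15, 9) contributes a regular 24-gon of circumradius 10.5 (perimeter = 2·24·10.500·sin(180°/24) = 65.79 mm); the cylinder at (6.5, 1) is absent (z outside [0, 10]); the cube at (5, 6.5) is absent (z outside [8.5, 14]); Taking the union: the regions partially overlap (shared area 240.97 mm²), so the edge portions inside another operand are dropped and the merged outline is re-measured after clipping — boundary = 82.52 mm. Overall, the cross-section is a single solid region. Total boundary length (outer) = 82.52 mm.

82.52 mm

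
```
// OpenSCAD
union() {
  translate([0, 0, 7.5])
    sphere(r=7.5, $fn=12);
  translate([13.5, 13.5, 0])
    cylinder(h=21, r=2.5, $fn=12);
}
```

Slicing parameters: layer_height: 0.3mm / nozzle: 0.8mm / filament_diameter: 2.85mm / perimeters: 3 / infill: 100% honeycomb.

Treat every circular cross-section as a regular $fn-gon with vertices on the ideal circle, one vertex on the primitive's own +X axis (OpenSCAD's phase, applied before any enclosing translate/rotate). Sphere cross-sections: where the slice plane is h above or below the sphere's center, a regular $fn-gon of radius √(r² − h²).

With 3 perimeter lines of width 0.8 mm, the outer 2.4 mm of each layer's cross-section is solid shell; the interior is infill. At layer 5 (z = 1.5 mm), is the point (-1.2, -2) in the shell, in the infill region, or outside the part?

shell

At z = 1.5 mm: the r=7.5 sphere contributes a regular 12-gon of circumradius √(7.5²−6²) = 4.500; the cylinder at (13.5, 13.5): section is a regular 12-gon, circumradius r=2.5; Taking the union: the 2 present regions are separate (no shared area or edge), so areas and boundary lengths simply add and each stays a separate island — 2 connected regions. Overall, the cross-section has 2 separate islands. The nearest boundary edge runs (-2.25, -3.90)→(-3.90, -2.25); distance from the point to it = 2.08 mm. (Shell/infill is judged within the island containing the point — the largest one.) The point is inside the cross-section, 2.08 mm from the nearest boundary — within the 2.4 mm shell band (3 × 0.8).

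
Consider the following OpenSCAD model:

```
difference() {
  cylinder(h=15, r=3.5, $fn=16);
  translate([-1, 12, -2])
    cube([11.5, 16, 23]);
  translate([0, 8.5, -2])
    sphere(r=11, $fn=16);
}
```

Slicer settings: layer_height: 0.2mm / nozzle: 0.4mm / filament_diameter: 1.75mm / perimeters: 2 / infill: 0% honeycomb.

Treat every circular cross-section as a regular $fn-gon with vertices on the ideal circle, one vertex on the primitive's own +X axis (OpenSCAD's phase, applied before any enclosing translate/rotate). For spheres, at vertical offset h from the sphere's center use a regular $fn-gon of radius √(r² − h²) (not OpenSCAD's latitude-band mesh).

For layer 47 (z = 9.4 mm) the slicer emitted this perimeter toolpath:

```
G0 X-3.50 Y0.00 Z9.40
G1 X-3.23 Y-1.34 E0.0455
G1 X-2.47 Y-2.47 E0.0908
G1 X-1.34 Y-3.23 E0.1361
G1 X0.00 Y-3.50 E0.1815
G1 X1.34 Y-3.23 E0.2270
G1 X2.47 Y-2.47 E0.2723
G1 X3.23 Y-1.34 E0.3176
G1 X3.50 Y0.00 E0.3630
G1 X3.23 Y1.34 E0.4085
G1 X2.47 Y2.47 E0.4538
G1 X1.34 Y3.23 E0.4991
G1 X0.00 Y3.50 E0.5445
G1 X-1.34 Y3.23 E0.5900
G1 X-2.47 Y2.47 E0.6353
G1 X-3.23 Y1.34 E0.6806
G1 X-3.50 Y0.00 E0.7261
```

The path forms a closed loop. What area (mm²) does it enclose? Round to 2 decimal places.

Apply the shoelace formula to the sequence of (X, Y) vertices; enclosed area = 37.43 mm².

37.43 mm²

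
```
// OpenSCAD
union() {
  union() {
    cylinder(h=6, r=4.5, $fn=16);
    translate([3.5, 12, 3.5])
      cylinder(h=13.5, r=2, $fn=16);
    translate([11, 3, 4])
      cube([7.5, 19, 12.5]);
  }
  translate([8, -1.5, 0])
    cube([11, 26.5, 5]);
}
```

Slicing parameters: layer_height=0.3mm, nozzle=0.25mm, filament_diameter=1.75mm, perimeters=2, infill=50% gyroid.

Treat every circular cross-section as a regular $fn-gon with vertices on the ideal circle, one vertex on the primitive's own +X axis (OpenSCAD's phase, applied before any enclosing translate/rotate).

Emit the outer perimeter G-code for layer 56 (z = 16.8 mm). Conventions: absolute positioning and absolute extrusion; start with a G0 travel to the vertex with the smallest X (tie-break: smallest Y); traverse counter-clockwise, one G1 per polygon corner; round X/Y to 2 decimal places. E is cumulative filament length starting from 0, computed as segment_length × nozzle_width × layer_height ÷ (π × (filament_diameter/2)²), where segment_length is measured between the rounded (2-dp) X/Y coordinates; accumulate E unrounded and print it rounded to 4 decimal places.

At z = 16.8 mm: the cylinder does not reach this height (z outside [0, 6]); the cylinder at (3.5, 12): section is a regular 16-gon, circumradius r=2; the cube at (11, 3) is not intersected at this z (z outside [4, 16.5]); Merging all regions: only the r=2 cylinder at (3.5, 12) is present, so the union is just that shape — 1 connected region; the cube at (8, -1.5) does not reach this height (z outside [0, 5]); Taking the union: only the result so far is present, so the union is just that shape — 1 connected region. The outline is a single polygon with 16 vertices. Extrusion per mm of travel: 0.25 × 0.3 / (π × 0.875²) = 0.031181. Accumulating E over each segment gives final E = 0.3894.

G0 X1.50 Y12.00 Z16.80
G1 X1.65 Y11.23 E0.0245
G1 X2.09 Y10.59 E0.0487
G1 X2.73 Y10.15 E0.0729
G1 X3.50 Y10.00 E0.0974
G1 X4.27 Y10.15 E0.1218
G1 X4.91 Y10.59 E0.1460
G1 X5.35 Y11.23 E0.1703
G1 X5.50 Y12.00 E0.1947
G1 X5.35 Y12.77 E0.2192
G1 X4.91 Y13.41 E0.2434
G1 X4.27 Y13.85 E0.2676
G1 X3.50 Y14.00 E0.2921
G1 X2.73 Y13.85 E0.3165
G1 X2.09 Y13.41 E0.3407
G1 X1.65 Y12.77 E0.3650
G1 X1.50 Y12.00 E0.3894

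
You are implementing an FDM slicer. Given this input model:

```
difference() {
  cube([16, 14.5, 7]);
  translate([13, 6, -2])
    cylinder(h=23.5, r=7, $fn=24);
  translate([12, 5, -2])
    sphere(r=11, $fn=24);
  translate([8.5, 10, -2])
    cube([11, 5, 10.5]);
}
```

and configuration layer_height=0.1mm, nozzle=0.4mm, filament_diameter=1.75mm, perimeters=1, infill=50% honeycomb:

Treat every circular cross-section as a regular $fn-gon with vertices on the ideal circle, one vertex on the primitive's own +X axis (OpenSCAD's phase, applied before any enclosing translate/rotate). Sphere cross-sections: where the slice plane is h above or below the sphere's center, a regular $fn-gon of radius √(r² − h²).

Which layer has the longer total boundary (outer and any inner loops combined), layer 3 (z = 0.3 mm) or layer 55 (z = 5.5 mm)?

Layer 3 (z = 0.3): the cube is present — its section is the full 16×14.5 rectangle (perimeter 61.00 mm); the cylinder at (13, 6): section is a regular 24-gon, circumradius r=7 (perimeter = 2·24·7.000·sin(180°/24) = 43.86 mm); the sphere at (12, 5): section is a regular 24-gon, circumradius = √(r²−h²) = √(11²−2.3²) = 10.757 (perimeter = 2·24·10.757·sin(180°/24) = 67.39 mm); the cube at (8.5, 10) (footprint 11×5) is included at this height (perimeter 32.00 mm); After the difference (first − rest): starting from the 16×14.5 cube, the r=7 cylinder at (13, 6) partially overlaps it — only the 112.01 mm² overlap (of its 152.19 mm²) is removed, clipping the outline; the r=11 sphere at (12, 5) partially overlaps it — only the 83.34 mm² overlap (of its 359.38 mm²) is removed, clipping the outline; the 11×5 cube at (8.5, 10) misses the remaining region (no effect) — boundary = 41.01 mm. So its perimeter = 41.01 mm. Layer 55 (z = 5.5): the cube (footprint 16×14.5) is included at this height (perimeter 61.00 mm); the r=7 cylinder at (13, 6) gives a regular 24-gon of circumradius 7 (constant along its height) (perimeter = 2·24·7.000·sin(180°/24) = 43.86 mm); the sphere at (12, 5): section is a regular 24-gon, circumradius = √(r²−h²) = √(11²−7.5²) = 8.047 (perimeter = 2·24·8.047·sin(180°/24) = 50.41 mm); the cube at (8.5, 10) (footprint 11×5) is included at this height (perimeter 32.00 mm); Taking the first minus the rest: starting from the 16×14.5 cube, the r=7 cylinder at (13, 6) partially overlaps it — only the 112.01 mm² overlap (of its 152.19 mm²) is removed, clipping the outline; the r=11 sphere at (12, 5) partially overlaps it — only the 26.69 mm² overlap (of its 201.10 mm²) is removed, clipping the outline; the 11×5 cube at (8.5, 10) partially overlaps it — only the 12.97 mm² overlap (of its 55.00 mm²) is removed, clipping the outline — boundary = 45.50 mm. So its perimeter = 45.50 mm. Layer 55 is larger (45.50 vs 41.01 mm).

layer 55 (z = 5.5 mm)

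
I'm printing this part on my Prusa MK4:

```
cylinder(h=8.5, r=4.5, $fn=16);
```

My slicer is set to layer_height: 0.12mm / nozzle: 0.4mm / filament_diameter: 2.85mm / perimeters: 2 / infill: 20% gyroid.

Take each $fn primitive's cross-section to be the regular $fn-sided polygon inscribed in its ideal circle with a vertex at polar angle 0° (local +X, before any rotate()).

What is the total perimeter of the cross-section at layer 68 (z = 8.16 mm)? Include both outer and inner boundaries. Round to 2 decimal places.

At z = 8.16 mm: the r=4.5 cylinder gives a regular 16-gon of circumradius 4.5 (constant along its height) (perimeter = 2·16·4.500·sin(180°/16) = 28.09 mm). Overall, the cross-section is a single solid region. Total boundary length (outer) = 28.09 mm.

28.09 mm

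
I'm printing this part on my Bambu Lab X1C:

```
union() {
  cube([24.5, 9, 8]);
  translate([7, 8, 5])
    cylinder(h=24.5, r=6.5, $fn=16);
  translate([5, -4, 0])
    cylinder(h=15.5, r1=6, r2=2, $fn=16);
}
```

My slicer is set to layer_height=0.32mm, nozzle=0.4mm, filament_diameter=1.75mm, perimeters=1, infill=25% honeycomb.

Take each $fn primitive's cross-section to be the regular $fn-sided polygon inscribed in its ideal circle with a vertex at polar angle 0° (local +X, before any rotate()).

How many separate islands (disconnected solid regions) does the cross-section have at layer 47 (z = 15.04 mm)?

At z = 15.04 mm: the cube does not reach this height (z outside [0, 8]); the r=6.5 cylinder at (7, 8) contributes a regular 16-gon of circumradius 6.5; the cone at (5, -4): at t=0.970 of its height the radius interpolates to r₁+(r₂−r₁)t = 2.119, giving a regular 16-gon of that circumradius; Combining (union): the 2 present regions are separate (no shared area or edge), so areas and boundary lengths simply add and each stays a separate island — 2 connected regions. Overall, the cross-section has 2 separate islands. Island count = 2.

2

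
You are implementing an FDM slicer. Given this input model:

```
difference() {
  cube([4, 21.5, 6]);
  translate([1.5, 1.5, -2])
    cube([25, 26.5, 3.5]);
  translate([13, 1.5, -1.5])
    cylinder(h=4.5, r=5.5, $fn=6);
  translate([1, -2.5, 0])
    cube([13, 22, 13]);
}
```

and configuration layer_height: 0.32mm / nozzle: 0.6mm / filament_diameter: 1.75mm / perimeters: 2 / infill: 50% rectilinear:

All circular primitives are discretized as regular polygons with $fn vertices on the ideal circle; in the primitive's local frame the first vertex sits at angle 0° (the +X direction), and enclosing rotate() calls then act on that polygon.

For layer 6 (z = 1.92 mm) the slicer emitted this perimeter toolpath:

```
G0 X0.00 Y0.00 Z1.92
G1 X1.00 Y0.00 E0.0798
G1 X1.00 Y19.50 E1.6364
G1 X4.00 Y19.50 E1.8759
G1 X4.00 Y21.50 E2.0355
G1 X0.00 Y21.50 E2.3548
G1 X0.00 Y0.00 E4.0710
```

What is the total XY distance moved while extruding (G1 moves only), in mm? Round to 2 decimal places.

Sum the Euclidean lengths of each G1 segment: total = 51.00 mm.

51.00 mm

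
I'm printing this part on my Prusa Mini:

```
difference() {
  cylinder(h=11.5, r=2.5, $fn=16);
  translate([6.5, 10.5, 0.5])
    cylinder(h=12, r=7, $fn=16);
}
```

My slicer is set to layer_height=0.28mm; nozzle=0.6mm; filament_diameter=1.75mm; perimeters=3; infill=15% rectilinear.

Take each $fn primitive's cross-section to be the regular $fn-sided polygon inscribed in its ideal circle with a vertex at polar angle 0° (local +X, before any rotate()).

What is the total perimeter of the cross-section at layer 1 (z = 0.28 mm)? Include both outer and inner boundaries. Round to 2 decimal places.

At z = 0.28 mm: the cylinder: section is a regular 16-gon, circumradius r=2.5 (perimeter = 2·16·2.500·sin(180°/16) = 15.61 mm); the cylinder at (6.5, 10.5) is absent (z outside [0.5, 12.5]); Taking the first minus the rest: none of the subtracted shapes is present at this height, so the r=2.5 cylinder is unchanged — boundary = 15.61 mm. Overall, the cross-section is a single solid region. Total boundary length (outer) = 15.61 mm.

15.61 mm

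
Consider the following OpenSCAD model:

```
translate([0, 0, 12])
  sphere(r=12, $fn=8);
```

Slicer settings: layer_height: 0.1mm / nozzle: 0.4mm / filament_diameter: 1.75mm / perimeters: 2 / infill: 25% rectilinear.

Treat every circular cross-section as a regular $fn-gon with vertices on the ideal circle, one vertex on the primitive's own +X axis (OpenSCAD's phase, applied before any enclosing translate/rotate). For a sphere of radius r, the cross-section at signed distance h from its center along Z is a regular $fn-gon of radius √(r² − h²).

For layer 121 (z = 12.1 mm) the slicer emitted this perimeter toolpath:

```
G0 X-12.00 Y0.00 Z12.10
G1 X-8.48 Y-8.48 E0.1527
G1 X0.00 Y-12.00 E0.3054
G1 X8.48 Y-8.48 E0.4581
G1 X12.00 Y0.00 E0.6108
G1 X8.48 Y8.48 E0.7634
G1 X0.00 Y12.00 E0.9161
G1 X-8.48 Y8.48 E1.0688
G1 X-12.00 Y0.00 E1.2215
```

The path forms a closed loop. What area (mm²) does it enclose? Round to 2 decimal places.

Apply the shoelace formula to the sequence of (X, Y) vertices; enclosed area = 407.04 mm².

407.04 mm²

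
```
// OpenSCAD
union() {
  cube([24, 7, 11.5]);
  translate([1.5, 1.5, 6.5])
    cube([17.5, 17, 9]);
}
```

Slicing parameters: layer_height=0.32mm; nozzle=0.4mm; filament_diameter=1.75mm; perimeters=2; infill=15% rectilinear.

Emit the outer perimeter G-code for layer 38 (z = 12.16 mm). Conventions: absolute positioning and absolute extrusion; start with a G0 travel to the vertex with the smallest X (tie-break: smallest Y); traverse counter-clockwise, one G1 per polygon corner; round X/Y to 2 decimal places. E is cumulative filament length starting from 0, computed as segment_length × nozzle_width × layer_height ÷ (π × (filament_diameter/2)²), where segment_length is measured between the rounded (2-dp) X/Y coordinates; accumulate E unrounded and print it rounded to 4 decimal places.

G0 X1.50 Y1.50 Z12.16
G1 X19.00 Y1.50 E0.9313
G1 X19.00 Y18.50 E1.8360
G1 X1.50 Y18.50 E2.7672
G1 X1.50 Y1.50 E3.6719

At z = 12.16 mm: the cube is not intersected at this z (z outside [0, 11.5]); the cube at (1.5, 1.5) (footprint 17.5×17) is included at this height; Merging all regions: only the 17.5×17 cube at (1.5, 1.5) is present, so the union is just that shape — 1 connected region. The outline is a single polygon with 4 vertices. Extrusion per mm of travel: 0.4 × 0.32 / (π × 0.875²) = 0.053216. Accumulating E over each segment gives final E = 3.6719.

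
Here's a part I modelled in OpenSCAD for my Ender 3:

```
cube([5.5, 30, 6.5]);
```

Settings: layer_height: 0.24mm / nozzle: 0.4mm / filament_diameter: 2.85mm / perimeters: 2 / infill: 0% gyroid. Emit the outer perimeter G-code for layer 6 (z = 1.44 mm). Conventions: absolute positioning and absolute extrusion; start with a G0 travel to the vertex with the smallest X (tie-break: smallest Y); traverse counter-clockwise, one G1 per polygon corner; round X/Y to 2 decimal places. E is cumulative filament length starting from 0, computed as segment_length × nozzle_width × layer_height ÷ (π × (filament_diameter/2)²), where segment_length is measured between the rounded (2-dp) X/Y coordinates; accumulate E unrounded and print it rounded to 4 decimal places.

G0 X0.00 Y0.00 Z1.44
G1 X5.50 Y0.00 E0.0828
G1 X5.50 Y30.00 E0.5342
G1 X0.00 Y30.00 E0.6170
G1 X0.00 Y0.00 E1.0684

At z = 1.44 mm: the 5.5×30 cube contributes its full rectangle. The outline is a single polygon with 4 vertices. Extrusion per mm of travel: 0.4 × 0.24 / (π × 1.425²) = 0.015048. Accumulating E over each segment gives final E = 1.0684.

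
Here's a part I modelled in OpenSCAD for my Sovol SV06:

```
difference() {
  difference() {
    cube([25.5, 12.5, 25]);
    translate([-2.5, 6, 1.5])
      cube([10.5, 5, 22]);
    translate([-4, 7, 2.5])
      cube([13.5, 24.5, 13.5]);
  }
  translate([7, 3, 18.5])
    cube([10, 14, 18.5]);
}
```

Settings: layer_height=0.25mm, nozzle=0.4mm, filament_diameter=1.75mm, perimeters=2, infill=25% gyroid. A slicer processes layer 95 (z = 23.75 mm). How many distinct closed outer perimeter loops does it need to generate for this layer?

At z = 23.75 mm: the cube is present — its section is the full 25.5×12.5 rectangle; the cube at (-2.5, 6) does not reach this height (z outside [1.5, 23.5]); the cube at (-4, 7) does not reach this height (z outside [2.5, 16]); After the difference (first − rest): none of the subtracted shapes is present at this height, so the 25.5×12.5 cube is unchanged — 1 connected region; the cube at (7, 3) is present — its section is the full 10×14 rectangle; Subtracting the remaining from the first: starting from that combined region, the 10×14 cube at (7, 3) partially overlaps it — only the 95.00 mm² overlap (of its 140.00 mm²) is removed, clipping the outline — 1 connected region. The result has 1 disconnected region.

1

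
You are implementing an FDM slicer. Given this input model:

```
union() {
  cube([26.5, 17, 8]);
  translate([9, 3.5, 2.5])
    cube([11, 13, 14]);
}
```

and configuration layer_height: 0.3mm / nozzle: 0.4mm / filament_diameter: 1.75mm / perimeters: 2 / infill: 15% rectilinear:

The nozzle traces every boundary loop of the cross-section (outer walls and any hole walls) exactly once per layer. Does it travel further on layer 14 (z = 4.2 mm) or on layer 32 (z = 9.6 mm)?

Layer 14 (z = 4.2): the 26.5×17 cube contributes its full rectangle (perimeter 87.00 mm); the cube at (9, 3.5) (footprint 11×13) is included at this height (perimeter 48.00 mm); Merging all regions: the 11×13 cube at (9, 3.5) lies entirely inside the 26.5×17 cube, so the union is just the 26.5×17 cube — boundary = 87.00 mm. So its perimeter = 87.00 mm. Layer 32 (z = 9.6): the cube does not reach this height (z outside [0, 8]); the 11×13 cube at (9, 3.5) contributes its full rectangle (perimeter 48.00 mm); Combining (union): only the 11×13 cube at (9, 3.5) is present, so the union is just that shape — boundary = 48.00 mm. So its perimeter = 48.00 mm. Layer 14 is larger (87.00 vs 48.00 mm).

layer 14 (z = 4.2 mm)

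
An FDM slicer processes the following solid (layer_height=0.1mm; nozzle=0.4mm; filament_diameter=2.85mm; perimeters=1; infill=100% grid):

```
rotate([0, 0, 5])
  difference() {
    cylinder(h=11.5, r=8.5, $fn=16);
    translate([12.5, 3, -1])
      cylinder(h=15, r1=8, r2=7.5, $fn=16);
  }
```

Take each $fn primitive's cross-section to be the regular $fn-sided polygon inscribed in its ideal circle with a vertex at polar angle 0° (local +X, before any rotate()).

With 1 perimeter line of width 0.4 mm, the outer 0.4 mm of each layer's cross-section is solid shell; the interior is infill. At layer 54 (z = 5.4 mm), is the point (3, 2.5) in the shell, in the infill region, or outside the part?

At z = 5.4 mm: the r=8.5 cylinder contributes a regular 16-gon of circumradius 8.5; the cone at (12.5, 3) contributes a regular 16-gon of circumradius 7.787 (interpolated between r1=8 and r2=7.5 at t=0.427); Taking the first minus the rest: starting from the r=8.5 cylinder, the cone at (12.5, 3) partially overlaps it — only the 21.24 mm² overlap (of its 185.62 mm²) is removed, clipping the outline — 1 connected region; (rotated 5° about Z; rotation is an isometry so areas/perimeters/island counts are preserved). Overall, the cross-section is a single solid region. Undo the 5° rotation: the query point maps to (3.206, 2.229) in the un-rotated model frame. The nearest boundary edge runs (4.71, 3.00)→(5.31, 0.02); distance from the point to it = 1.63 mm. The point is inside the cross-section and 1.63 mm from the nearest boundary — more than the 0.4 mm shell width (1 × 0.4), so it's in the infill interior.

infill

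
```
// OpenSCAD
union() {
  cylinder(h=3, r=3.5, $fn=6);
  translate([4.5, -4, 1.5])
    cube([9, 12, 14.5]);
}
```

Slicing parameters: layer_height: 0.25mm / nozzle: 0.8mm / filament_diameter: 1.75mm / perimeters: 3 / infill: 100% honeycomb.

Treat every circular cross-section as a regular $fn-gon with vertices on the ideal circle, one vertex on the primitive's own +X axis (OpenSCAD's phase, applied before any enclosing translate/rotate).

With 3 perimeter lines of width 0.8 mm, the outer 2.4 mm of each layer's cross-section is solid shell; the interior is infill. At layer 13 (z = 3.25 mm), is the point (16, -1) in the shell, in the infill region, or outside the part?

outside

At z = 3.25 mm: the cylinder is absent (z outside [0, 3]); the cube at (4.5, -4) (footprint 9×12) is included at this height; Taking the union: only the 9×12 cube at (4.5, -4) is present, so the union is just that shape — 1 connected region. Overall, the cross-section is a single solid region. The nearest boundary edge runs (13.50, -4.00)→(13.50, 8.00); distance from the point to it = 2.50 mm. The point is not inside any of the regions above, so it lies outside the cross-section (2.50 mm from the nearest boundary).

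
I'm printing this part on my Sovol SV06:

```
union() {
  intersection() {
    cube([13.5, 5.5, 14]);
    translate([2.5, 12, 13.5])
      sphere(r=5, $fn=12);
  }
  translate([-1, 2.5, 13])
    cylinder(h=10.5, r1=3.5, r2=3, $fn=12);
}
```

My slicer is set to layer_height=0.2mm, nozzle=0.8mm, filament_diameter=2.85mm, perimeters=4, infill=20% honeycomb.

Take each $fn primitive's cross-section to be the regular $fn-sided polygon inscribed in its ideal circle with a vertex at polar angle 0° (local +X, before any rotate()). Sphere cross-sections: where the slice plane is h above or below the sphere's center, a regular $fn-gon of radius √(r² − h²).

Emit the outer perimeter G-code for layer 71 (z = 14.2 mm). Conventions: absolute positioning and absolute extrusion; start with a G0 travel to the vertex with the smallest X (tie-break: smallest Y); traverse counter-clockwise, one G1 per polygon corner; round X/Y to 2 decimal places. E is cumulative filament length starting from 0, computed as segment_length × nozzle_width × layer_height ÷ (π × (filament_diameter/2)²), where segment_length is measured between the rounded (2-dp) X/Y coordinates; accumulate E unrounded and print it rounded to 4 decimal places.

G0 X-4.44 Y2.50 Z14.20
G1 X-3.98 Y0.78 E0.0447
G1 X-2.72 Y-0.48 E0.0893
G1 X-1.00 Y-0.94 E0.1340
G1 X0.72 Y-0.48 E0.1787
G1 X1.98 Y0.78 E0.2233
G1 X2.44 Y2.50 E0.2680
G1 X1.98 Y4.22 E0.3127
G1 X0.72 Y5.48 E0.3573
G1 X-1.00 Y5.94 E0.4020
G1 X-2.72 Y5.48 E0.4467
G1 X-3.98 Y4.22 E0.4914
G1 X-4.44 Y2.50 E0.5360

At z = 14.2 mm: the cube does not reach this height (z outside [0, 14]); the r=5 sphere at (2.5, 12) slices to a regular 12-gon of circumradius 4.951 (√(r²−h²) with h=0.7 from center); After intersecting: at least one operand is absent at this height, so nothing remains; the cone at (-1, 2.5) contributes a regular 12-gon of circumradius 3.443 (interpolated between r1=3.5 and r2=3 at t=0.114); Taking the union: only the cone at (-1, 2.5) is present, so the union is just that shape — 1 connected region. The outline is a single polygon with 12 vertices. Extrusion per mm of travel: 0.8 × 0.2 / (π × 1.425²) = 0.025081. Accumulating E over each segment gives final E = 0.5360.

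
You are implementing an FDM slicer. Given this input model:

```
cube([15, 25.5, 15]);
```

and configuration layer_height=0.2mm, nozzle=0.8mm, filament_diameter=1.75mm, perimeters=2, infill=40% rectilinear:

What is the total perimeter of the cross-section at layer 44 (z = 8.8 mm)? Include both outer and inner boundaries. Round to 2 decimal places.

At z = 8.8 mm: the cube (footprint 15×25.5) is included at this height (perimeter 81.00 mm). Overall, the cross-section is a single solid region. Total boundary length (outer) = 81.00 mm.

81.00 mm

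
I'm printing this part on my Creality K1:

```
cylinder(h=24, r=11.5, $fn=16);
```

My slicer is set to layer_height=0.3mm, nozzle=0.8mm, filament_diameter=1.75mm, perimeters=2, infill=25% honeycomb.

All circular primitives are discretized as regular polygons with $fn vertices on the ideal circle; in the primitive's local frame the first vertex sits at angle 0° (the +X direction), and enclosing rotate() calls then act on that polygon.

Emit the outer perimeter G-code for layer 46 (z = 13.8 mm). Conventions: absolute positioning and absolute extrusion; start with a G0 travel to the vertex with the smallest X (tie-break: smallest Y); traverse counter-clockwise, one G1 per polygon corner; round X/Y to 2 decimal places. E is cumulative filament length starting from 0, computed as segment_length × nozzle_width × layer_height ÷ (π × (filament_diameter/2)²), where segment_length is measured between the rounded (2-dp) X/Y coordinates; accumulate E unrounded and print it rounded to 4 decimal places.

At z = 13.8 mm: the cylinder: section is a regular 16-gon, circumradius r=11.5. The outline is a single polygon with 16 vertices. Extrusion per mm of travel: 0.8 × 0.3 / (π × 0.875²) = 0.099780. Accumulating E over each segment gives final E = 7.1617.

G0 X-11.50 Y0.00 Z13.80
G1 X-10.62 Y-4.40 E0.4477
G1 X-8.13 Y-8.13 E0.8952
G1 X-4.40 Y-10.62 E1.3427
G1 X0.00 Y-11.50 E1.7904
G1 X4.40 Y-10.62 E2.2382
G1 X8.13 Y-8.13 E2.6857
G1 X10.62 Y-4.40 E3.1331
G1 X11.50 Y0.00 E3.5809
G1 X10.62 Y4.40 E4.0286
G1 X8.13 Y8.13 E4.4761
G1 X4.40 Y10.62 E4.9236
G1 X0.00 Y11.50 E5.3713
G1 X-4.40 Y10.62 E5.8190
G1 X-8.13 Y8.13 E6.2665
G1 X-10.62 Y4.40 E6.7140
G1 X-11.50 Y0.00 E7.1617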